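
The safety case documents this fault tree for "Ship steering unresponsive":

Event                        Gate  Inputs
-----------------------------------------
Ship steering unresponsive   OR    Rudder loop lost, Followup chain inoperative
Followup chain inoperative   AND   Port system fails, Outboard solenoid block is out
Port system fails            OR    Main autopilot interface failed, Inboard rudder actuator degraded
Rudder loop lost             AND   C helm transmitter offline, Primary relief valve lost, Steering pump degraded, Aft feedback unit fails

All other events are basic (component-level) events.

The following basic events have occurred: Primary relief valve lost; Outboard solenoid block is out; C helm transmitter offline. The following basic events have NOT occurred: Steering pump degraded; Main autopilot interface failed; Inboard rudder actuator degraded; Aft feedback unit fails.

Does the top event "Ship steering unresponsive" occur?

No

Rudder loop lost [AND]: C helm transmitter offline=occurs, Primary relief valve lost=occurs, Steering pump degraded=not, Aft feedback unit fails=not → not all inputs occur → does not occur.
Port system fails [OR]: Main autopilot interface failed=not, Inboard rudder actuator degraded=not → no input occurs → does not occur.
Followup chain inoperative [AND]: Port system fails=not, Outboard solenoid block is out=occurs → not all inputs occur → does not occur.
Ship steering unresponsive [OR]: Rudder loop lost=not, Followup chain inoperative=not → no input occurs → does not occur.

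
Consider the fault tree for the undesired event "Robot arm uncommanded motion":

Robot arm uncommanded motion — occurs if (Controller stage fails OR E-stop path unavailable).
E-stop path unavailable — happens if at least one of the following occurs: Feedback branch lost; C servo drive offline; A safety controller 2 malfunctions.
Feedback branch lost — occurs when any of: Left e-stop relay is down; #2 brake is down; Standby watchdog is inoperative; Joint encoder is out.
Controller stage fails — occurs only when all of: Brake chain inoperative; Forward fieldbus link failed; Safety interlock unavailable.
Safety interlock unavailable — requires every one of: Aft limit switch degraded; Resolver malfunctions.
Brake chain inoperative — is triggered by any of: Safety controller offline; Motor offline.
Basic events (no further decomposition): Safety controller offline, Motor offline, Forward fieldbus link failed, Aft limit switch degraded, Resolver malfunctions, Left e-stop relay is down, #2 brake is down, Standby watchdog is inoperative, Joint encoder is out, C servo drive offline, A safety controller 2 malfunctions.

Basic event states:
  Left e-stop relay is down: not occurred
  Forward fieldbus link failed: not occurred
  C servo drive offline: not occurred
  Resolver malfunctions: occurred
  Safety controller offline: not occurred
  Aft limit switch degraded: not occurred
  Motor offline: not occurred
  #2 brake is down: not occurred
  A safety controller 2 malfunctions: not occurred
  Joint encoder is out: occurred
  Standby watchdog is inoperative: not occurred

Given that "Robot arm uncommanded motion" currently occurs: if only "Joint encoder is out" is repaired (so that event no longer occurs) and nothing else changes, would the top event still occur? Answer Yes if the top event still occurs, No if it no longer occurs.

Counterfactual: set "Joint encoder is out" to not occurred.
Brake chain inoperative [OR]: Safety controller offline=not, Motor offline=not → no input occurs → does not occur.
Safety interlock unavailable [AND]: Aft limit switch degraded=not, Resolver malfunctions=occurs → not all inputs occur → does not occur.
Controller stage fails [AND]: Brake chain inoperative=not, Forward fieldbus link failed=not, Safety interlock unavailable=not → not all inputs occur → does not occur.
Feedback branch lost [OR]: Left e-stop relay is down=not, #2 brake is down=not, Standby watchdog is inoperative=not, Joint encoder is out=not → no input occurs → does not occur.
E-stop path unavailable [OR]: Feedback branch lost=not, C servo drive offline=not, A safety controller 2 malfunctions=not → no input occurs → does not occur.
Robot arm uncommanded motion [OR]: Controller stage fails=not, E-stop path unavailable=not → no input occurs → does not occur.

No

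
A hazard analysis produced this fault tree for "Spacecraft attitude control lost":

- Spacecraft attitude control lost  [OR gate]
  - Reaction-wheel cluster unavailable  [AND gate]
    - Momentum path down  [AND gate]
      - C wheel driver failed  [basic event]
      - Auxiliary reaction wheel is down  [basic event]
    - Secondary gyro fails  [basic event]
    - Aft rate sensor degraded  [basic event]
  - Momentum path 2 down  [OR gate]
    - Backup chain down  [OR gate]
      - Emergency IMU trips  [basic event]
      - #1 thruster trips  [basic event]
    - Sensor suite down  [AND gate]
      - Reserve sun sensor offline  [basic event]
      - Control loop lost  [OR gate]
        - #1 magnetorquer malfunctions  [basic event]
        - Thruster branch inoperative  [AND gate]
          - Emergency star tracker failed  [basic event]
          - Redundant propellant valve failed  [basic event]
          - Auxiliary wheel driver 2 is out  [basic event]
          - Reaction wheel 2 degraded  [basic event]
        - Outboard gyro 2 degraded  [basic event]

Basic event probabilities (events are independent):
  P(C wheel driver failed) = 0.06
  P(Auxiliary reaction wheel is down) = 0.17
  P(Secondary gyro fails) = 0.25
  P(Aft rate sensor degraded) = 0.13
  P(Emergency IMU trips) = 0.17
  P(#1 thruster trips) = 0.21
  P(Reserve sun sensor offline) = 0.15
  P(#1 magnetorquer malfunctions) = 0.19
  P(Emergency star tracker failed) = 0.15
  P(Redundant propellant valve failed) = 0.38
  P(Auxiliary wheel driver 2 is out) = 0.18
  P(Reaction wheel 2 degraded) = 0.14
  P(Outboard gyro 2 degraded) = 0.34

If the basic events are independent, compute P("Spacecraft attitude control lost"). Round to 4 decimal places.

P(Momentum path down) [AND] = 0.06 × 0.17 = 0.010200
P(Reaction-wheel cluster unavailable) [AND] = 0.010200 × 0.25 × 0.13 = 0.000332
P(Backup chain down) [OR] = 1 − (1−0.17) × (1−0.21) = 0.344300
P(Thruster branch inoperative) [AND] = 0.15 × 0.38 × 0.18 × 0.14 = 0.001436
P(Control loop lost) [OR] = 1 − (1−0.19) × (1−0.001436) × (1−0.34) = 0.466168
P(Sensor suite down) [AND] = 0.15 × 0.466168 = 0.069925
P(Momentum path 2 down) [OR] = 1 − (1−0.344300) × (1−0.069925) = 0.390150
P(Spacecraft attitude control lost) [OR] = 1 − (1−0.000332) × (1−0.390150) = 0.390352
Rounded to 4 decimal places: P(Spacecraft attitude control lost) ≈ 0.3904.

0.3904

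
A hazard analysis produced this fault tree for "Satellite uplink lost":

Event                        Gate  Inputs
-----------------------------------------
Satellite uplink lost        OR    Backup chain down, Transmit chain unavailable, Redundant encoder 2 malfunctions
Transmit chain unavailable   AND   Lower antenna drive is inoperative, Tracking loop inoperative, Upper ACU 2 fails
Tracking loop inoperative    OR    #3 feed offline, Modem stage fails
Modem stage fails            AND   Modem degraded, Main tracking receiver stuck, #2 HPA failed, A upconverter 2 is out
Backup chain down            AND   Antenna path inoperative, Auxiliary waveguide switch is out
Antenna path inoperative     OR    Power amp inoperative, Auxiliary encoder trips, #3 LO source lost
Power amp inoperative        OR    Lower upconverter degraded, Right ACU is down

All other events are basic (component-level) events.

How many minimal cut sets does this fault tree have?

7

Power amp inoperative [OR]: union of children's cut sets → 2 cut set(s).
Antenna path inoperative [OR]: union of children's cut sets → 4 cut set(s).
Backup chain down [AND]: one cut set from each child combined → 4 × 1 = 4 cut set(s).
Modem stage fails [AND]: one cut set from each child combined → 1 × 1 × 1 × 1 = 1 cut set(s).
Tracking loop inoperative [OR]: union of children's cut sets → 2 cut set(s).
Transmit chain unavailable [AND]: one cut set from each child combined → 1 × 2 × 1 = 2 cut set(s).
Satellite uplink lost [OR]: union of children's cut sets → 7 cut set(s).
Minimal cut sets: {Auxiliary waveguide switch is out, Lower upconverter degraded}; {Auxiliary waveguide switch is out, Right ACU is down}; {Auxiliary encoder trips, Auxiliary waveguide switch is out}; {#3 LO source lost, Auxiliary waveguide switch is out}; {#3 feed offline, Lower antenna drive is inoperative, Upper ACU 2 fails}; {#2 HPA failed, A upconverter 2 is out, Lower antenna drive is inoperative, Main tracking receiver stuck, Modem degraded, Upper ACU 2 fails}; {Redundant encoder 2 malfunctions}.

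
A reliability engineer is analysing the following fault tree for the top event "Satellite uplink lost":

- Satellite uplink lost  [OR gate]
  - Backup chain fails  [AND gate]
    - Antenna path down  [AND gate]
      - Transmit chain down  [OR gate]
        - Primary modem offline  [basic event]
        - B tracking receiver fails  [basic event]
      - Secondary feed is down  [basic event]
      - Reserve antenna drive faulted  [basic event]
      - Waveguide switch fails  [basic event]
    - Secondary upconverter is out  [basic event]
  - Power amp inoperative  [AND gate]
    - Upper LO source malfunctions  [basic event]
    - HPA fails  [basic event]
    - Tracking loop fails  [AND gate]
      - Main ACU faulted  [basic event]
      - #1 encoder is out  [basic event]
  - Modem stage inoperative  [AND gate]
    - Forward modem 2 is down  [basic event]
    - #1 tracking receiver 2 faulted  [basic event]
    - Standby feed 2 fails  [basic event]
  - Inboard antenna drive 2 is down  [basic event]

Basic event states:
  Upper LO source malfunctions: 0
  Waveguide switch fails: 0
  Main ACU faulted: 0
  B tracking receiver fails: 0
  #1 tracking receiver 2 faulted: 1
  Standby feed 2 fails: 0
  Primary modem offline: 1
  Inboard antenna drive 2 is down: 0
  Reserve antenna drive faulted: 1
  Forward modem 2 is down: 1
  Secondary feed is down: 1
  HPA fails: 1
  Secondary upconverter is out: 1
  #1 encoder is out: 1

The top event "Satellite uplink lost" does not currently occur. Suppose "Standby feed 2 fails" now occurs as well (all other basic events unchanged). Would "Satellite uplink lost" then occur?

Counterfactual: set "Standby feed 2 fails" to occurred.
Transmit chain down [OR]: Primary modem offline=occurs, B tracking receiver fails=not → at least one input occurs → occurs.
Antenna path down [AND]: Transmit chain down=occurs, Secondary feed is down=occurs, Reserve antenna drive faulted=occurs, Waveguide switch fails=not → not all inputs occur → does not occur.
Backup chain fails [AND]: Antenna path down=not, Secondary upconverter is out=occurs → not all inputs occur → does not occur.
Tracking loop fails [AND]: Main ACU faulted=not, #1 encoder is out=occurs → not all inputs occur → does not occur.
Power amp inoperative [AND]: Upper LO source malfunctions=not, HPA fails=occurs, Tracking loop fails=not → not all inputs occur → does not occur.
Modem stage inoperative [AND]: Forward modem 2 is down=occurs, #1 tracking receiver 2 faulted=occurs, Standby feed 2 fails=occurs → all inputs occur → occurs.
Satellite uplink lost [OR]: Backup chain fails=not, Power amp inoperative=not, Modem stage inoperative=occurs, Inboard antenna drive 2 is down=not → at least one input occurs → occurs.

Yes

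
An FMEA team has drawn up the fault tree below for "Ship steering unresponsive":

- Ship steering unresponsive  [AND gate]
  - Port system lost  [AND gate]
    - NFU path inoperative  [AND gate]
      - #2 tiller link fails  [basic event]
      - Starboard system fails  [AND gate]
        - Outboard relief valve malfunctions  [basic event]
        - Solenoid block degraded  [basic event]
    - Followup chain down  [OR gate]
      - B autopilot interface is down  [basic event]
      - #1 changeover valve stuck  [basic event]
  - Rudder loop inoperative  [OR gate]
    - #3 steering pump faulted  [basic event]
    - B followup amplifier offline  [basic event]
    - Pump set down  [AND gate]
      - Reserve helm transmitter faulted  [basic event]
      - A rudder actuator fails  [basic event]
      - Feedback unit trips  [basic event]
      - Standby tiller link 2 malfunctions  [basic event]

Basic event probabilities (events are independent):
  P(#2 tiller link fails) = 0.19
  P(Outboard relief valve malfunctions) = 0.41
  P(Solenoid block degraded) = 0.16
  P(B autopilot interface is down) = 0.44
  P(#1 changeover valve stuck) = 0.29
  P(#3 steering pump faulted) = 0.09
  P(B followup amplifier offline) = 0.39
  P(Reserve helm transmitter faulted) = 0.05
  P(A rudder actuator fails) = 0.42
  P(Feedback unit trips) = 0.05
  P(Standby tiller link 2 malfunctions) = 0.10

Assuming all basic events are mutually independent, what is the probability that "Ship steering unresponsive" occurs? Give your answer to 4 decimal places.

0.0033

P(Starboard system fails) [AND] = 0.41 × 0.16 = 0.065600
P(NFU path inoperative) [AND] = 0.19 × 0.065600 = 0.012464
P(Followup chain down) [OR] = 1 − (1−0.44) × (1−0.29) = 0.602400
P(Port system lost) [AND] = 0.012464 × 0.602400 = 0.007508
P(Pump set down) [AND] = 0.05 × 0.42 × 0.05 × 0.10 = 0.000105
P(Rudder loop inoperative) [OR] = 1 − (1−0.09) × (1−0.39) × (1−0.000105) = 0.444958
P(Ship steering unresponsive) [AND] = 0.007508 × 0.444958 = 0.003341
Rounded to 4 decimal places: P(Ship steering unresponsive) ≈ 0.0033.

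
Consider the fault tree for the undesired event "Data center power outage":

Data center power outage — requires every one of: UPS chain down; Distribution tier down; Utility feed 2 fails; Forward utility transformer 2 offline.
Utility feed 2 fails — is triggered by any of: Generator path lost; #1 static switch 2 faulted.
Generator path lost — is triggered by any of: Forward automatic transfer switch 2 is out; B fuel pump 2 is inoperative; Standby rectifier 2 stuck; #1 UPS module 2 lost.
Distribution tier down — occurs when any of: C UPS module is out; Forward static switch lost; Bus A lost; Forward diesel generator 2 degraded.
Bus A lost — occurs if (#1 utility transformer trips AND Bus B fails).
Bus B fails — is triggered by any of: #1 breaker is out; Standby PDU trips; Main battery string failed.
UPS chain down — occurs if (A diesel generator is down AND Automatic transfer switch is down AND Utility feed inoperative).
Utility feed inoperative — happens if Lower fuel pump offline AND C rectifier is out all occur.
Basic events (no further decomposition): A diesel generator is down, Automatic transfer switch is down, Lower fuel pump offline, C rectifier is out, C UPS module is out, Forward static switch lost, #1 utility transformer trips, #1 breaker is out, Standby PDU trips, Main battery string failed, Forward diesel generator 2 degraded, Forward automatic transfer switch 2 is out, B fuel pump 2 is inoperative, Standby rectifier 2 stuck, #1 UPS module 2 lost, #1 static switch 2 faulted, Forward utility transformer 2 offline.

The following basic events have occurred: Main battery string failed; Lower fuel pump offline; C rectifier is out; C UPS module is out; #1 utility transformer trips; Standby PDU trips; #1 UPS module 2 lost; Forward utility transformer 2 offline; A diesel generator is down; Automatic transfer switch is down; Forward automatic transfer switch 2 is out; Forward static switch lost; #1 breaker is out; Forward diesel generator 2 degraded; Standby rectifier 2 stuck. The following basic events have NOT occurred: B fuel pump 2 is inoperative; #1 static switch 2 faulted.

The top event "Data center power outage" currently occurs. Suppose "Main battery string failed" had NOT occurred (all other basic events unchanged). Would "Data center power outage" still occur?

Counterfactual: set "Main battery string failed" to not occurred.
Utility feed inoperative [AND]: Lower fuel pump offline=occurs, C rectifier is out=occurs → all inputs occur → occurs.
UPS chain down [AND]: A diesel generator is down=occurs, Automatic transfer switch is down=occurs, Utility feed inoperative=occurs → all inputs occur → occurs.
Bus B fails [OR]: #1 breaker is out=occurs, Standby PDU trips=occurs, Main battery string failed=not → at least one input occurs → occurs.
Bus A lost [AND]: #1 utility transformer trips=occurs, Bus B fails=occurs → all inputs occur → occurs.
Distribution tier down [OR]: C UPS module is out=occurs, Forward static switch lost=occurs, Bus A lost=occurs, Forward diesel generator 2 degraded=occurs → at least one input occurs → occurs.
Generator path lost [OR]: Forward automatic transfer switch 2 is out=occurs, B fuel pump 2 is inoperative=not, Standby rectifier 2 stuck=occurs, #1 UPS module 2 lost=occurs → at least one input occurs → occurs.
Utility feed 2 fails [OR]: Generator path lost=occurs, #1 static switch 2 faulted=not → at least one input occurs → occurs.
Data center power outage [AND]: UPS chain down=occurs, Distribution tier down=occurs, Utility feed 2 fails=occurs, Forward utility transformer 2 offline=occurs → all inputs occur → occurs.

Yes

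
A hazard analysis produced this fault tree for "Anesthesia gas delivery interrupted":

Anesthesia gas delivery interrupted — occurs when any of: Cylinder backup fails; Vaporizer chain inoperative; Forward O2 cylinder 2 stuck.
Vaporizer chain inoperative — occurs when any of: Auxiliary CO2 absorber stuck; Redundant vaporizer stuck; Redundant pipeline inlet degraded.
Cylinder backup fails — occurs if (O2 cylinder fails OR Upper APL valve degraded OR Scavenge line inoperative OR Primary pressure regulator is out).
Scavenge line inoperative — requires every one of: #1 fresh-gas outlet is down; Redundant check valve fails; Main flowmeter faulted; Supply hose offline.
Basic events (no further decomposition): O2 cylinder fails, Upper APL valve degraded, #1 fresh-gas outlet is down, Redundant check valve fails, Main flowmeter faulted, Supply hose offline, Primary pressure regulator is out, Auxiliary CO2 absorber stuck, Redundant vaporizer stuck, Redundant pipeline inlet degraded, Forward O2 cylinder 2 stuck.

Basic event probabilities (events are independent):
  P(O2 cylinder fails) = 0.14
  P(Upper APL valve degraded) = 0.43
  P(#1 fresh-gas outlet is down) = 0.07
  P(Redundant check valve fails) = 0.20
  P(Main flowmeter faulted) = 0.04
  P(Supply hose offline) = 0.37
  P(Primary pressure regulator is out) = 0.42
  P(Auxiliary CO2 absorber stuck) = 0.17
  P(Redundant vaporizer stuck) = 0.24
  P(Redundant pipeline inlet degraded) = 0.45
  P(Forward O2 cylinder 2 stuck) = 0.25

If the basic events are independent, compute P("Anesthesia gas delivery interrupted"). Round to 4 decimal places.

0.9260

P(Scavenge line inoperative) [AND] = 0.07 × 0.20 × 0.04 × 0.37 = 0.000207
P(Cylinder backup fails) [OR] = 1 − (1−0.14) × (1−0.43) × (1−0.000207) × (1−0.42) = 0.715743
P(Vaporizer chain inoperative) [OR] = 1 − (1−0.17) × (1−0.24) × (1−0.45) = 0.653060
P(Anesthesia gas delivery interrupted) [OR] = 1 − (1−0.715743) × (1−0.653060) × (1−0.25) = 0.926035
Rounded to 4 decimal places: P(Anesthesia gas delivery interrupted) ≈ 0.9260.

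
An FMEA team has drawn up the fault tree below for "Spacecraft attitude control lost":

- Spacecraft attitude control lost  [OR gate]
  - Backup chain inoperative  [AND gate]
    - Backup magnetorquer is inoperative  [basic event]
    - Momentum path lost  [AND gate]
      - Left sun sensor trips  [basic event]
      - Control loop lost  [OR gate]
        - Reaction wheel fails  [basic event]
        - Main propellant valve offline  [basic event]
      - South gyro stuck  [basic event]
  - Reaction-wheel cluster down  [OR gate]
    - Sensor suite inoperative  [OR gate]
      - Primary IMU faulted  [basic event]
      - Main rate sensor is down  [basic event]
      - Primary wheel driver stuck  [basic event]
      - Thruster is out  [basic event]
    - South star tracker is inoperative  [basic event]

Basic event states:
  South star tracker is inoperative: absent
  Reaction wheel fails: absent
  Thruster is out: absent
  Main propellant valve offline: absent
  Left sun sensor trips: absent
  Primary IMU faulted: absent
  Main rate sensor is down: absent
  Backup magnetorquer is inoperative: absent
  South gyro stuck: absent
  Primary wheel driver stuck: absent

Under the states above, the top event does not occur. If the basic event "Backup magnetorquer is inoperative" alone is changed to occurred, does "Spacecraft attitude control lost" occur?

Counterfactual: set "Backup magnetorquer is inoperative" to occurred.
Control loop lost [OR]: Reaction wheel fails=not, Main propellant valve offline=not → no input occurs → does not occur.
Momentum path lost [AND]: Left sun sensor trips=not, Control loop lost=not, South gyro stuck=not → not all inputs occur → does not occur.
Backup chain inoperative [AND]: Backup magnetorquer is inoperative=occurs, Momentum path lost=not → not all inputs occur → does not occur.
Sensor suite inoperative [OR]: Primary IMU faulted=not, Main rate sensor is down=not, Primary wheel driver stuck=not, Thruster is out=not → no input occurs → does not occur.
Reaction-wheel cluster down [OR]: Sensor suite inoperative=not, South star tracker is inoperative=not → no input occurs → does not occur.
Spacecraft attitude control lost [OR]: Backup chain inoperative=not, Reaction-wheel cluster down=not → no input occurs → does not occur.

No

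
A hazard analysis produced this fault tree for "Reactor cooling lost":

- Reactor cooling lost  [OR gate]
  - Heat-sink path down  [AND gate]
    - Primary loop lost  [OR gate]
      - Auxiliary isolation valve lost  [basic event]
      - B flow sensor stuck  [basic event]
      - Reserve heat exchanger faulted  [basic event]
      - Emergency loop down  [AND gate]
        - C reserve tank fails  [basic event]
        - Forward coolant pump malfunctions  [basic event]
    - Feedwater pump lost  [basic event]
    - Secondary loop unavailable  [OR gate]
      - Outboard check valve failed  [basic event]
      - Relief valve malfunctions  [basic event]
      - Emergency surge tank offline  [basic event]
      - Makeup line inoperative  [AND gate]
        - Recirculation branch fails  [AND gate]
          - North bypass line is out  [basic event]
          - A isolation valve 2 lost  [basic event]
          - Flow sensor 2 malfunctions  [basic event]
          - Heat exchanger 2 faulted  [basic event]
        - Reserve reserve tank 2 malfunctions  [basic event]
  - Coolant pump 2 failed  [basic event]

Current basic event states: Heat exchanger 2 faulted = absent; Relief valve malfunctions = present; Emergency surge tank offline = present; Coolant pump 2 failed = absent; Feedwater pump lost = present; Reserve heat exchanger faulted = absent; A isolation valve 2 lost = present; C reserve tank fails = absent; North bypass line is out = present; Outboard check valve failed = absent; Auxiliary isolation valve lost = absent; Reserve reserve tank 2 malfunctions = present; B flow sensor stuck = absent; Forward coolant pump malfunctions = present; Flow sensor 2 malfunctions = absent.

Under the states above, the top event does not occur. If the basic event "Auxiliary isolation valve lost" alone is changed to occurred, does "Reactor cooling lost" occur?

Yes

Counterfactual: set "Auxiliary isolation valve lost" to occurred.
Emergency loop down [AND]: C reserve tank fails=not, Forward coolant pump malfunctions=occurs → not all inputs occur → does not occur.
Primary loop lost [OR]: Auxiliary isolation valve lost=occurs, B flow sensor stuck=not, Reserve heat exchanger faulted=not, Emergency loop down=not → at least one input occurs → occurs.
Recirculation branch fails [AND]: North bypass line is out=occurs, A isolation valve 2 lost=occurs, Flow sensor 2 malfunctions=not, Heat exchanger 2 faulted=not → not all inputs occur → does not occur.
Makeup line inoperative [AND]: Recirculation branch fails=not, Reserve reserve tank 2 malfunctions=occurs → not all inputs occur → does not occur.
Secondary loop unavailable [OR]: Outboard check valve failed=not, Relief valve malfunctions=occurs, Emergency surge tank offline=occurs, Makeup line inoperative=not → at least one input occurs → occurs.
Heat-sink path down [AND]: Primary loop lost=occurs, Feedwater pump lost=occurs, Secondary loop unavailable=occurs → all inputs occur → occurs.
Reactor cooling lost [OR]: Heat-sink path down=occurs, Coolant pump 2 failed=not → at least one input occurs → occurs.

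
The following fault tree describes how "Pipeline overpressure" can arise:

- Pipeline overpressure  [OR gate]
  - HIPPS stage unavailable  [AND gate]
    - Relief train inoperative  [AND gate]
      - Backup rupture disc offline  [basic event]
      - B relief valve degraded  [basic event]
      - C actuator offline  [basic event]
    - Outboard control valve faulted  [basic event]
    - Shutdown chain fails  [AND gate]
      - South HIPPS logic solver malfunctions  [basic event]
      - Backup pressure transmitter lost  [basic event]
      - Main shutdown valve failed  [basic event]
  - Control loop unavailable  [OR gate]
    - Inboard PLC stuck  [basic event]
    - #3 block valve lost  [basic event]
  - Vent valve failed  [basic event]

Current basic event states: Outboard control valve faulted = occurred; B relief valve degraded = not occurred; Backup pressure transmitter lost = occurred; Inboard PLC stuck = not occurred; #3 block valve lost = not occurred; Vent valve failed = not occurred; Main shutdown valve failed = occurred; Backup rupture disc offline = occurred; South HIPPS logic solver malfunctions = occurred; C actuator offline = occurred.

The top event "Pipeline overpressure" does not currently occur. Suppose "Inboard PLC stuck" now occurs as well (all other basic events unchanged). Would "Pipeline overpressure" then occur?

Yes

Counterfactual: set "Inboard PLC stuck" to occurred.
Relief train inoperative [AND]: Backup rupture disc offline=occurs, B relief valve degraded=not, C actuator offline=occurs → not all inputs occur → does not occur.
Shutdown chain fails [AND]: South HIPPS logic solver malfunctions=occurs, Backup pressure transmitter lost=occurs, Main shutdown valve failed=occurs → all inputs occur → occurs.
HIPPS stage unavailable [AND]: Relief train inoperative=not, Outboard control valve faulted=occurs, Shutdown chain fails=occurs → not all inputs occur → does not occur.
Control loop unavailable [OR]: Inboard PLC stuck=occurs, #3 block valve lost=not → at least one input occurs → occurs.
Pipeline overpressure [OR]: HIPPS stage unavailable=not, Control loop unavailable=occurs, Vent valve failed=not → at least one input occurs → occurs.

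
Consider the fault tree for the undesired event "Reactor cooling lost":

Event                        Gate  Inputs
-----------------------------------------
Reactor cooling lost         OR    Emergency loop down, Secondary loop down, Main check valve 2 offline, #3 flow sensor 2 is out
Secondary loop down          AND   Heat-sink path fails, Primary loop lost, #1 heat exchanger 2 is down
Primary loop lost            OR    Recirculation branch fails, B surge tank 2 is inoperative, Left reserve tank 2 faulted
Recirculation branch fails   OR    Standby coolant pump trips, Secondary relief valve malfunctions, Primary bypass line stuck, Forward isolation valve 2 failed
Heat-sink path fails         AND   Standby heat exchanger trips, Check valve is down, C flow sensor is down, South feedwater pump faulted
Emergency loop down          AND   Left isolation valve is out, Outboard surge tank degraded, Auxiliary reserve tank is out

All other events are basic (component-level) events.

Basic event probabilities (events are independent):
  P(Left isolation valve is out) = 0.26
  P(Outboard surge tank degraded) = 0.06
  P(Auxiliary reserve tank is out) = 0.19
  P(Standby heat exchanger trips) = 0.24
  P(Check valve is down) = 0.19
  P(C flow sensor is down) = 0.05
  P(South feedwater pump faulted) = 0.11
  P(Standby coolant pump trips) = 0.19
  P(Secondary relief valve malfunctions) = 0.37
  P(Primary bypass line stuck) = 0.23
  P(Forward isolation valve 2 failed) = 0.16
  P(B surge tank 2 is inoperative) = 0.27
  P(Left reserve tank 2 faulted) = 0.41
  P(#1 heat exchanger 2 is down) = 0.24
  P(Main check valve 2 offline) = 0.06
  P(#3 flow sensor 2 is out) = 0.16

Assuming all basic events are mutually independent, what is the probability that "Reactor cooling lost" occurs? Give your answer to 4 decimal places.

0.2128

P(Emergency loop down) [AND] = 0.26 × 0.06 × 0.19 = 0.002964
P(Heat-sink path fails) [AND] = 0.24 × 0.19 × 0.05 × 0.11 = 0.000251
P(Recirculation branch fails) [OR] = 1 − (1−0.19) × (1−0.37) × (1−0.23) × (1−0.16) = 0.669938
P(Primary loop lost) [OR] = 1 − (1−0.669938) × (1−0.27) × (1−0.41) = 0.857842
P(Secondary loop down) [AND] = 0.000251 × 0.857842 × 0.24 = 0.000052
P(Reactor cooling lost) [OR] = 1 − (1−0.002964) × (1−0.000052) × (1−0.06) × (1−0.16) = 0.212781
Rounded to 4 decimal places: P(Reactor cooling lost) ≈ 0.2128.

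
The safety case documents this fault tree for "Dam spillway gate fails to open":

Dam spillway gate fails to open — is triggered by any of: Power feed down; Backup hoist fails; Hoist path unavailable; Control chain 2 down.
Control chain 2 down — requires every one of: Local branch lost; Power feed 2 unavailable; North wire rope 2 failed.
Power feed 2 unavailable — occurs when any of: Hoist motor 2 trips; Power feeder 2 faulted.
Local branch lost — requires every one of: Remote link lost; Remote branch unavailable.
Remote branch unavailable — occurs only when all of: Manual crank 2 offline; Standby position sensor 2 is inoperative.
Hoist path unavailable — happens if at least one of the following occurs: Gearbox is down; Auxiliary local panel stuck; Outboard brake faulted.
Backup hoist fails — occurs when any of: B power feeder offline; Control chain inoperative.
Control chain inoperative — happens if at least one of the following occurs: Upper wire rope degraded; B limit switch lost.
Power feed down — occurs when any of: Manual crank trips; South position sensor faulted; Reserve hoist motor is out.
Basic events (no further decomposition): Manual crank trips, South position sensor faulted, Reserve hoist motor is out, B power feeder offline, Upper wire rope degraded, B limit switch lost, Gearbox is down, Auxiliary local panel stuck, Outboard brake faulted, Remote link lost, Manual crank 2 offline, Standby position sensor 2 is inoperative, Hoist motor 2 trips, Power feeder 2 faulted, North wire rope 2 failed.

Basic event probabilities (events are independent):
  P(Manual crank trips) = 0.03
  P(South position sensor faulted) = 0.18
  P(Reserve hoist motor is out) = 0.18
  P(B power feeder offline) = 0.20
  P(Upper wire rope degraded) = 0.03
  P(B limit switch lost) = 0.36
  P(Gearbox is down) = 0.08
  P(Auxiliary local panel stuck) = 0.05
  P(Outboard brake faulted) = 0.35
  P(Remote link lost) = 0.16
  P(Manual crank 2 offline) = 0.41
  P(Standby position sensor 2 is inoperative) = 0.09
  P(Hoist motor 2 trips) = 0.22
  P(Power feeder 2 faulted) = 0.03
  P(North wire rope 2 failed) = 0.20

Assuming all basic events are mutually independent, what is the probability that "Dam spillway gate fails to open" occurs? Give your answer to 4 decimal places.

P(Power feed down) [OR] = 1 − (1−0.03) × (1−0.18) × (1−0.18) = 0.347772
P(Control chain inoperative) [OR] = 1 − (1−0.03) × (1−0.36) = 0.379200
P(Backup hoist fails) [OR] = 1 − (1−0.20) × (1−0.379200) = 0.503360
P(Hoist path unavailable) [OR] = 1 − (1−0.08) × (1−0.05) × (1−0.35) = 0.431900
P(Remote branch unavailable) [AND] = 0.41 × 0.09 = 0.036900
P(Local branch lost) [AND] = 0.16 × 0.036900 = 0.005904
P(Power feed 2 unavailable) [OR] = 1 − (1−0.22) × (1−0.03) = 0.243400
P(Control chain 2 down) [AND] = 0.005904 × 0.243400 × 0.20 = 0.000287
P(Dam spillway gate fails to open) [OR] = 1 − (1−0.347772) × (1−0.503360) × (1−0.431900) × (1−0.000287) = 0.816032
Rounded to 4 decimal places: P(Dam spillway gate fails to open) ≈ 0.8160.

0.8160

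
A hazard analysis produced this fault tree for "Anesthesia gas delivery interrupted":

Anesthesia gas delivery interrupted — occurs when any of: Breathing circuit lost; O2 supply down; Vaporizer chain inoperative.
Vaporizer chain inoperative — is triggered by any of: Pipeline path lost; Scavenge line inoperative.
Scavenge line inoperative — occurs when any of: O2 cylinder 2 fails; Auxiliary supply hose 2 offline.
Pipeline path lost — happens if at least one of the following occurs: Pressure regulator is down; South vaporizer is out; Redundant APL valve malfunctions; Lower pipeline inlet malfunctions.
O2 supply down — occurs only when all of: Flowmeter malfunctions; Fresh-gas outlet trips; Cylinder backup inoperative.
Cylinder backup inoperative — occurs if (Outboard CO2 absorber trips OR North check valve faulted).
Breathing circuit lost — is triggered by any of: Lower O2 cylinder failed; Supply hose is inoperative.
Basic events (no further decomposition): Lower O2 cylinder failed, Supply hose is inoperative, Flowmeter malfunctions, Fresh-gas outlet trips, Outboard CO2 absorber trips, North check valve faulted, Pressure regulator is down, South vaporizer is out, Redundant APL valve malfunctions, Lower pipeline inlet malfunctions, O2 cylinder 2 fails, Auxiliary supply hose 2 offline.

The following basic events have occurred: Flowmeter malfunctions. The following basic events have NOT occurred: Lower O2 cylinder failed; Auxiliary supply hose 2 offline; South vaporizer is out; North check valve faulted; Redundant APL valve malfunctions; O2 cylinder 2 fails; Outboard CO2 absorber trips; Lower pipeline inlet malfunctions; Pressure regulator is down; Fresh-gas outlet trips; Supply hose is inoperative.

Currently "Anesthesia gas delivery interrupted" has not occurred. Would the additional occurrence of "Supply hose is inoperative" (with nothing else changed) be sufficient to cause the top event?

Counterfactual: set "Supply hose is inoperative" to occurred.
Breathing circuit lost [OR]: Lower O2 cylinder failed=not, Supply hose is inoperative=occurs → at least one input occurs → occurs.
Cylinder backup inoperative [OR]: Outboard CO2 absorber trips=not, North check valve faulted=not → no input occurs → does not occur.
O2 supply down [AND]: Flowmeter malfunctions=occurs, Fresh-gas outlet trips=not, Cylinder backup inoperative=not → not all inputs occur → does not occur.
Pipeline path lost [OR]: Pressure regulator is down=not, South vaporizer is out=not, Redundant APL valve malfunctions=not, Lower pipeline inlet malfunctions=not → no input occurs → does not occur.
Scavenge line inoperative [OR]: O2 cylinder 2 fails=not, Auxiliary supply hose 2 offline=not → no input occurs → does not occur.
Vaporizer chain inoperative [OR]: Pipeline path lost=not, Scavenge line inoperative=not → no input occurs → does not occur.
Anesthesia gas delivery interrupted [OR]: Breathing circuit lost=occurs, O2 supply down=not, Vaporizer chain inoperative=not → at least one input occurs → occurs.

Yes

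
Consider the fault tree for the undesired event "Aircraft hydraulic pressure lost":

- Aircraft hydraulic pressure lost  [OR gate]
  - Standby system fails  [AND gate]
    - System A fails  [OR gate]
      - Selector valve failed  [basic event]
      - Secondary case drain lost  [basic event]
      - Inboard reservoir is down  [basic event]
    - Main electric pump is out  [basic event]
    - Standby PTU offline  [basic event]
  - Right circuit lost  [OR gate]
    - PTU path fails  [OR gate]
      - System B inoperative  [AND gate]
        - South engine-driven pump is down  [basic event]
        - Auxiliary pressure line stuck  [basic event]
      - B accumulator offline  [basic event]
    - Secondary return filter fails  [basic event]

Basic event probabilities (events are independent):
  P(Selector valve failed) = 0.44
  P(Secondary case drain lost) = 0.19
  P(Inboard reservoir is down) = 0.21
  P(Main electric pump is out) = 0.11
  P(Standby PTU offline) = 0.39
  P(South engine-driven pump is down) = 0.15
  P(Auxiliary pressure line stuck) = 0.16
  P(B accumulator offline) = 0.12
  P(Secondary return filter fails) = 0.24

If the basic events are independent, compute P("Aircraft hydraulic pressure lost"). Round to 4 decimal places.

0.3652

P(System A fails) [OR] = 1 − (1−0.44) × (1−0.19) × (1−0.21) = 0.641656
P(Standby system fails) [AND] = 0.641656 × 0.11 × 0.39 = 0.027527
P(System B inoperative) [AND] = 0.15 × 0.16 = 0.024000
P(PTU path fails) [OR] = 1 − (1−0.024000) × (1−0.12) = 0.141120
P(Right circuit lost) [OR] = 1 − (1−0.141120) × (1−0.24) = 0.347251
P(Aircraft hydraulic pressure lost) [OR] = 1 − (1−0.027527) × (1−0.347251) = 0.365219
Rounded to 4 decimal places: P(Aircraft hydraulic pressure lost) ≈ 0.3652.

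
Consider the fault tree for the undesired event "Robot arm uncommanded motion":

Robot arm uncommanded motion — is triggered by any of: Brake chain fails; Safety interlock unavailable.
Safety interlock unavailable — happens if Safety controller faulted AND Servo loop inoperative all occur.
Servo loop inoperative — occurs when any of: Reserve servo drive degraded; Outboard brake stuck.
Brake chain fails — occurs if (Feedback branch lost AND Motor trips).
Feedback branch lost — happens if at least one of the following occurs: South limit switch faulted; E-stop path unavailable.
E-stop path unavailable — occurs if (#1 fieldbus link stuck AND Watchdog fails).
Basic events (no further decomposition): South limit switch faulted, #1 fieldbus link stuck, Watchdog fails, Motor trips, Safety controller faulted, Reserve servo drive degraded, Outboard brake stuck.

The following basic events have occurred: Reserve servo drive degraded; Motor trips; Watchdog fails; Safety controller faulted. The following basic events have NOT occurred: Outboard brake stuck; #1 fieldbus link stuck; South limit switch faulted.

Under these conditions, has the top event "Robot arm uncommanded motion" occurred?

E-stop path unavailable [AND]: #1 fieldbus link stuck=not, Watchdog fails=occurs → not all inputs occur → does not occur.
Feedback branch lost [OR]: South limit switch faulted=not, E-stop path unavailable=not → no input occurs → does not occur.
Brake chain fails [AND]: Feedback branch lost=not, Motor trips=occurs → not all inputs occur → does not occur.
Servo loop inoperative [OR]: Reserve servo drive degraded=occurs, Outboard brake stuck=not → at least one input occurs → occurs.
Safety interlock unavailable [AND]: Safety controller faulted=occurs, Servo loop inoperative=occurs → all inputs occur → occurs.
Robot arm uncommanded motion [OR]: Brake chain fails=not, Safety interlock unavailable=occurs → at least one input occurs → occurs.

Yes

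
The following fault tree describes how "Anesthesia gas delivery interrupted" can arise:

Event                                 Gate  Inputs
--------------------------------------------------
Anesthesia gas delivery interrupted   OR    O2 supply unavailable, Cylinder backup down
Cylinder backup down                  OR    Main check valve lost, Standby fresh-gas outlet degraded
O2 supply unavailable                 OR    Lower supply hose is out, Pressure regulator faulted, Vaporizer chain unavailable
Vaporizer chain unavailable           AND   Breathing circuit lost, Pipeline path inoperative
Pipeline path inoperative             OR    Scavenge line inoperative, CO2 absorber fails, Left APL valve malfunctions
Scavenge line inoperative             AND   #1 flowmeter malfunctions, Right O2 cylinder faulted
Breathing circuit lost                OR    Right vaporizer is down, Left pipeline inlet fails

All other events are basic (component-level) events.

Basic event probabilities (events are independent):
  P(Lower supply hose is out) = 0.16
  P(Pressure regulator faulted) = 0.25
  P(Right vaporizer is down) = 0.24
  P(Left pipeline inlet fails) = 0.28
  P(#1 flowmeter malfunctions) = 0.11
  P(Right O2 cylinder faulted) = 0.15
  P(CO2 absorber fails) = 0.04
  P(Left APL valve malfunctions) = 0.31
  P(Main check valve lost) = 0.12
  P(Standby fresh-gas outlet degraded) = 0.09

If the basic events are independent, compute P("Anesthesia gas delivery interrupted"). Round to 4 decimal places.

P(Breathing circuit lost) [OR] = 1 − (1−0.24) × (1−0.28) = 0.452800
P(Scavenge line inoperative) [AND] = 0.11 × 0.15 = 0.016500
P(Pipeline path inoperative) [OR] = 1 − (1−0.016500) × (1−0.04) × (1−0.31) = 0.348530
P(Vaporizer chain unavailable) [AND] = 0.452800 × 0.348530 = 0.157814
P(O2 supply unavailable) [OR] = 1 − (1−0.16) × (1−0.25) × (1−0.157814) = 0.469423
P(Cylinder backup down) [OR] = 1 − (1−0.12) × (1−0.09) = 0.199200
P(Anesthesia gas delivery interrupted) [OR] = 1 − (1−0.469423) × (1−0.199200) = 0.575114
Rounded to 4 decimal places: P(Anesthesia gas delivery interrupted) ≈ 0.5751.

0.5751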